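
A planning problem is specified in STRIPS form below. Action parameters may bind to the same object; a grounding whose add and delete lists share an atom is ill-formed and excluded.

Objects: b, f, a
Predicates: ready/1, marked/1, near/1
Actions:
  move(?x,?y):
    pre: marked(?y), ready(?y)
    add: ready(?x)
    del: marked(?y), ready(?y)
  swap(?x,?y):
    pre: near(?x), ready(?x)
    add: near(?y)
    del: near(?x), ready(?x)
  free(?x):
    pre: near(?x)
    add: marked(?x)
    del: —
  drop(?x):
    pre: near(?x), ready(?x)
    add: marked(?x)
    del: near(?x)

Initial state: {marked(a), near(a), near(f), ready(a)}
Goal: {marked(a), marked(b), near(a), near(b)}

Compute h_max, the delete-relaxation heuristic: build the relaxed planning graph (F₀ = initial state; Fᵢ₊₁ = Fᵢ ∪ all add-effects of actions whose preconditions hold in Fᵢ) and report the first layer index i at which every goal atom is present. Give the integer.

2

F0 = init (4 atoms)
F1 = F0 ∪ {marked(f), near(b), ready(b), ready(f)}  (8 atoms)
F2 = F1 ∪ {marked(b)}  (9 atoms)
goal ⊆ F2  ⇒  h_max = 2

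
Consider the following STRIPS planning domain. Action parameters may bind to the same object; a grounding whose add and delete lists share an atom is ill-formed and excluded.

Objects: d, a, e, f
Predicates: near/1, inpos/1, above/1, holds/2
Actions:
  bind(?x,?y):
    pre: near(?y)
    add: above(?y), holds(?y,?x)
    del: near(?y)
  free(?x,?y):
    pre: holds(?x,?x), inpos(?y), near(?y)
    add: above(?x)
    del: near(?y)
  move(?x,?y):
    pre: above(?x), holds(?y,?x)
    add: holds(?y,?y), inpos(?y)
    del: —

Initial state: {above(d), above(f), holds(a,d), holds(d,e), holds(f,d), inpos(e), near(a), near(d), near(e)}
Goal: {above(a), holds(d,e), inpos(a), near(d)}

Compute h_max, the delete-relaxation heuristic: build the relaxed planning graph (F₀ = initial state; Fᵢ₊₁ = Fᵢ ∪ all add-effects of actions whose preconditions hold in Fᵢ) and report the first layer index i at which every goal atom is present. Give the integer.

F0 = init (9 atoms)
F1 = F0 ∪ {above(a), above(e), holds(a,a), holds(a,e), holds(a,f), holds(d,a), holds(d,d), holds(d,f), holds(e,a), holds(e,d), holds(e,e), holds(e,f), holds(f,f), inpos(a), inpos(f)}  (24 atoms)
goal ⊆ F1  ⇒  h_max = 1

1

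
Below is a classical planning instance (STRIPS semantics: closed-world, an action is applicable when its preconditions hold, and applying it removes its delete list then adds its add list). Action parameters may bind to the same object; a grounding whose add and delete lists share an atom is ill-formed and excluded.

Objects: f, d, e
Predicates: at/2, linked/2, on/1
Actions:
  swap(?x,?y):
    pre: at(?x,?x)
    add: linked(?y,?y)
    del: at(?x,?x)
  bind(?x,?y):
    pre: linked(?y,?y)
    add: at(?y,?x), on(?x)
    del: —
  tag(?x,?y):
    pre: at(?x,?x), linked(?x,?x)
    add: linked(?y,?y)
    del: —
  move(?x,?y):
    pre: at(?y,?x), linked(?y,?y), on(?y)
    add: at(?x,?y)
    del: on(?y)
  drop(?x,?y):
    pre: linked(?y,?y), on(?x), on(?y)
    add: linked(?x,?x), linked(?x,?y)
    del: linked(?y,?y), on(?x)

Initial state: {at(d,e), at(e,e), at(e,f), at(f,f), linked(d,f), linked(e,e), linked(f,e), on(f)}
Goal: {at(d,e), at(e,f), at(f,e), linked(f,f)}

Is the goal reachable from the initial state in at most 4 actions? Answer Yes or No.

1. swap(f,f)  →  {at(d,e), at(e,e), at(e,f), linked(d,f), linked(e,e), linked(f,e), linked(f,f), on(f)}
2. bind(e,f)  →  {at(d,e), at(e,e), at(e,f), at(f,e), linked(d,f), linked(e,e), linked(f,e), linked(f,f), on(e), on(f)}
optimal plan length = 2; 2 ≤ 4

Yes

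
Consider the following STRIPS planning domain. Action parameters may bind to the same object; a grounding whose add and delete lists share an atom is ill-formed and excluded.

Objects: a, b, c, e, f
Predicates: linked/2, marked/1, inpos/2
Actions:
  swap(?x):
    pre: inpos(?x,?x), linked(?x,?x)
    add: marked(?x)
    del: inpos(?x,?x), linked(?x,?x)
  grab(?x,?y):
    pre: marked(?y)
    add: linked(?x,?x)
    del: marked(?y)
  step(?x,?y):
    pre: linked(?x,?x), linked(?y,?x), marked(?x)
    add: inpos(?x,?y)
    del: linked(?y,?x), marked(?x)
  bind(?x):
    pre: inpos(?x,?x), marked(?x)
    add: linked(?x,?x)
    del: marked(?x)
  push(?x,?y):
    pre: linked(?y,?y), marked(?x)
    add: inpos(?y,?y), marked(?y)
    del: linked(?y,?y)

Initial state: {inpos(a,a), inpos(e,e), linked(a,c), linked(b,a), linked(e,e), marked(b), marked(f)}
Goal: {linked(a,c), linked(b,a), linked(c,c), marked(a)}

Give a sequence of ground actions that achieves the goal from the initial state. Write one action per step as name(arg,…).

1. grab(a,b)  →  {inpos(a,a), inpos(e,e), linked(a,a), linked(a,c), linked(b,a), linked(e,e), marked(f)}
2. swap(a)  →  {inpos(e,e), linked(a,c), linked(b,a), linked(e,e), marked(a), marked(f)}
3. grab(c,f)  →  {inpos(e,e), linked(a,c), linked(b,a), linked(c,c), linked(e,e), marked(a)}

grab(a,b); swap(a); grab(c,f)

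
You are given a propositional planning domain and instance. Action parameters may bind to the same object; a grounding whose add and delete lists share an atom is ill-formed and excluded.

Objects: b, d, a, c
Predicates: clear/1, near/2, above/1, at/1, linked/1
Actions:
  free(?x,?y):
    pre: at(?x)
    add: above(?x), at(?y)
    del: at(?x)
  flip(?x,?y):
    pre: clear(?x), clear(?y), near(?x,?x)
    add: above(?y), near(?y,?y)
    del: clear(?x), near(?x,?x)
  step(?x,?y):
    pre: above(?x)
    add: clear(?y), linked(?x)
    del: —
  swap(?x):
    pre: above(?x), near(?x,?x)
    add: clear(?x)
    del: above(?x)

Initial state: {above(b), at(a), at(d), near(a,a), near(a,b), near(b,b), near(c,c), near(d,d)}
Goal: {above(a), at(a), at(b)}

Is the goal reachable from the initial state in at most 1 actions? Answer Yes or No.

1. free(a,b)  →  {above(a), above(b), at(b), at(d), near(a,a), near(a,b), near(b,b), near(c,c), near(d,d)}
2. free(d,a)  →  {above(a), above(b), above(d), at(a), at(b), near(a,a), near(a,b), near(b,b), near(c,c), near(d,d)}
optimal plan length = 2; 2 > 1

No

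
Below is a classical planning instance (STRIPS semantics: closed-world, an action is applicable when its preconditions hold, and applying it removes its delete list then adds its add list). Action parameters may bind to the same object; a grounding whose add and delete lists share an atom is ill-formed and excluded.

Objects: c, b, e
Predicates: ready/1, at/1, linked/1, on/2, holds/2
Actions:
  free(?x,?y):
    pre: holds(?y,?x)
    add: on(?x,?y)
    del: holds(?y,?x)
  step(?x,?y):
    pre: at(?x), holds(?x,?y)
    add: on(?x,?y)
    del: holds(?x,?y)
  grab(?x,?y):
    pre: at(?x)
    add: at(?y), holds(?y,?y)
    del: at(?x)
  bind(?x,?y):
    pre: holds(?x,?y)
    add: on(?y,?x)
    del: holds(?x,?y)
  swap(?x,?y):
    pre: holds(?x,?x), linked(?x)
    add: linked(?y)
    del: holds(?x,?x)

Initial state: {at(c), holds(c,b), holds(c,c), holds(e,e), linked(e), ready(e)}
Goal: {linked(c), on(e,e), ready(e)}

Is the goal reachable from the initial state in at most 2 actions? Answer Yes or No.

No

1. free(e,e)  →  {at(c), holds(c,b), holds(c,c), linked(e), on(e,e), ready(e)}
2. grab(c,e)  →  {at(e), holds(c,b), holds(c,c), holds(e,e), linked(e), on(e,e), ready(e)}
3. swap(e,c)  →  {at(e), holds(c,b), holds(c,c), linked(c), linked(e), on(e,e), ready(e)}
optimal plan length = 3; 3 > 2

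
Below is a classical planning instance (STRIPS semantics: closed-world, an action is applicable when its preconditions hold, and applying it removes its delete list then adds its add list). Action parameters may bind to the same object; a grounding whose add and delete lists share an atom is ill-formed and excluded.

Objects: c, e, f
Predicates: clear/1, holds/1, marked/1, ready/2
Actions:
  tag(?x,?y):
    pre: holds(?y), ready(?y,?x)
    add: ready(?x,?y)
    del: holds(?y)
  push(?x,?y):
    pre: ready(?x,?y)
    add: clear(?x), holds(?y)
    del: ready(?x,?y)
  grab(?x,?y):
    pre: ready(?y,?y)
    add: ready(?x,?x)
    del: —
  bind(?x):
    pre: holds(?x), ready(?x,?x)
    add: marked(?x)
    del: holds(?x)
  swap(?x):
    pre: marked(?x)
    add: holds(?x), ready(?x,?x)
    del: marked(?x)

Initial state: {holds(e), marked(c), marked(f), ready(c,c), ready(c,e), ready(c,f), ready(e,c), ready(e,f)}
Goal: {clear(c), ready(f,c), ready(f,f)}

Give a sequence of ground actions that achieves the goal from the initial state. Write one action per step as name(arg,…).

1. push(c,c)  →  {clear(c), holds(c), holds(e), marked(c), marked(f), ready(c,e), ready(c,f), ready(e,c), ready(e,f)}
2. tag(f,c)  →  {clear(c), holds(e), marked(c), marked(f), ready(c,e), ready(c,f), ready(e,c), ready(e,f), ready(f,c)}
3. swap(f)  →  {clear(c), holds(e), holds(f), marked(c), ready(c,e), ready(c,f), ready(e,c), ready(e,f), ready(f,c), ready(f,f)}

push(c,c); tag(f,c); swap(f)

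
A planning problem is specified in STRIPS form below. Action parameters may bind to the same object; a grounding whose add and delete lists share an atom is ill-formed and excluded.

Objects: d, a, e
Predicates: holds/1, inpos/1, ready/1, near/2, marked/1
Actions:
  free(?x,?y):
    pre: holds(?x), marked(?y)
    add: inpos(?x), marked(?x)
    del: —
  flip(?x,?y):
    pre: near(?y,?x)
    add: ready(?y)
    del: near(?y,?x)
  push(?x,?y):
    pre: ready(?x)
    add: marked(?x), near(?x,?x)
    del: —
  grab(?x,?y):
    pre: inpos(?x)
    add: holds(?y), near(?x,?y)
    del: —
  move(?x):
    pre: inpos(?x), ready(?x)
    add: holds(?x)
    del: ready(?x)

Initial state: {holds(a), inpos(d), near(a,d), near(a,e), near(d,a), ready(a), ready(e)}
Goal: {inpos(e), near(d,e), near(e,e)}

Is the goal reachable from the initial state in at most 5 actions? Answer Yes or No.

Yes

1. push(e,d)  →  {holds(a), inpos(d), marked(e), near(a,d), near(a,e), near(d,a), near(e,e), ready(a), ready(e)}
2. grab(d,e)  →  {holds(a), holds(e), inpos(d), marked(e), near(a,d), near(a,e), near(d,a), near(d,e), near(e,e), ready(a), ready(e)}
3. free(e,e)  →  {holds(a), holds(e), inpos(d), inpos(e), marked(e), near(a,d), near(a,e), near(d,a), near(d,e), near(e,e), ready(a), ready(e)}
optimal plan length = 3; 3 ≤ 5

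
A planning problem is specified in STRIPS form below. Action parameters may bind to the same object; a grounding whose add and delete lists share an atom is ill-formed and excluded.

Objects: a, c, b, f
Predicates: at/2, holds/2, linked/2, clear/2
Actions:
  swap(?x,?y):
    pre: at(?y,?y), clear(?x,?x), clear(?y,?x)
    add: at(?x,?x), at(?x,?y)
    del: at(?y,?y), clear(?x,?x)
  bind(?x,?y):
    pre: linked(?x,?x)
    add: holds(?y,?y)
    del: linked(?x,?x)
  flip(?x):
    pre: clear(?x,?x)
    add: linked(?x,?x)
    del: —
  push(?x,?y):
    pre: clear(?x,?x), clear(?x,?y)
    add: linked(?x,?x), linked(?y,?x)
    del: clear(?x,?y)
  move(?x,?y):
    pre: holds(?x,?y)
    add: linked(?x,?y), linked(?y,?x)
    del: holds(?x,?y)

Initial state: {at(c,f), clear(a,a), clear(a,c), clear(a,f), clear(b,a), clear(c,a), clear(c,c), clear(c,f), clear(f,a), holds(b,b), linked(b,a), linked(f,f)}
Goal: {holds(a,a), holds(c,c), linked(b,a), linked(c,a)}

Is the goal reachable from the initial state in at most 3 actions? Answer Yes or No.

Yes

1. bind(f,a)  →  {at(c,f), clear(a,a), clear(a,c), clear(a,f), clear(b,a), clear(c,a), clear(c,c), clear(c,f), clear(f,a), holds(a,a), holds(b,b), linked(b,a)}
2. push(a,c)  →  {at(c,f), clear(a,a), clear(a,f), clear(b,a), clear(c,a), clear(c,c), clear(c,f), clear(f,a), holds(a,a), holds(b,b), linked(a,a), linked(b,a), linked(c,a)}
3. bind(a,c)  →  {at(c,f), clear(a,a), clear(a,f), clear(b,a), clear(c,a), clear(c,c), clear(c,f), clear(f,a), holds(a,a), holds(b,b), holds(c,c), linked(b,a), linked(c,a)}
optimal plan length = 3; 3 ≤ 3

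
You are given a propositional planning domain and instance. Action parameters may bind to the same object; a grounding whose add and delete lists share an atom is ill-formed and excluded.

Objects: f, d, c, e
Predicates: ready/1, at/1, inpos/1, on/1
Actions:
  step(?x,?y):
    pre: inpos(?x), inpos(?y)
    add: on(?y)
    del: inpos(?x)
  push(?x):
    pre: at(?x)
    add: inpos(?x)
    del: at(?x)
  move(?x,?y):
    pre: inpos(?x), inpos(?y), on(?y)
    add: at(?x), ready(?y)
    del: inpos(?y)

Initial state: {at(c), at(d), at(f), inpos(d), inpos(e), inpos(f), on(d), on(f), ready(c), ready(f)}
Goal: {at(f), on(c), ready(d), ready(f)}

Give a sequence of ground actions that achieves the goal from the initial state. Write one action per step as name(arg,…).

push(c); step(f,c); move(d,d)

1. push(c)  →  {at(d), at(f), inpos(c), inpos(d), inpos(e), inpos(f), on(d), on(f), ready(c), ready(f)}
2. step(f,c)  →  {at(d), at(f), inpos(c), inpos(d), inpos(e), on(c), on(d), on(f), ready(c), ready(f)}
3. move(d,d)  →  {at(d), at(f), inpos(c), inpos(e), on(c), on(d), on(f), ready(c), ready(d), ready(f)}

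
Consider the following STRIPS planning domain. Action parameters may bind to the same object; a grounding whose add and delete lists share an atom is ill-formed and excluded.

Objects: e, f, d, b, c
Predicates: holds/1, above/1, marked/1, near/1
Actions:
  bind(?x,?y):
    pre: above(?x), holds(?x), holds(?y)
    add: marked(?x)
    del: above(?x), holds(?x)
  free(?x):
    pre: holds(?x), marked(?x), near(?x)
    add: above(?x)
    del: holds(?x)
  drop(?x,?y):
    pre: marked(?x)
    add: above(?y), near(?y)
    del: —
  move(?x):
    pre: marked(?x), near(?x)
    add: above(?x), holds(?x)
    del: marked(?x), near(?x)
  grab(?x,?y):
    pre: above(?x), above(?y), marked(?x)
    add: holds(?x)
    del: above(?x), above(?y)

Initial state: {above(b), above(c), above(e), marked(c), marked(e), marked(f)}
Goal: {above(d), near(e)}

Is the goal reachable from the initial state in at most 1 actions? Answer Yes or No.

No

1. drop(e,e)  →  {above(b), above(c), above(e), marked(c), marked(e), marked(f), near(e)}
2. drop(e,d)  →  {above(b), above(c), above(d), above(e), marked(c), marked(e), marked(f), near(d), near(e)}
optimal plan length = 2; 2 > 1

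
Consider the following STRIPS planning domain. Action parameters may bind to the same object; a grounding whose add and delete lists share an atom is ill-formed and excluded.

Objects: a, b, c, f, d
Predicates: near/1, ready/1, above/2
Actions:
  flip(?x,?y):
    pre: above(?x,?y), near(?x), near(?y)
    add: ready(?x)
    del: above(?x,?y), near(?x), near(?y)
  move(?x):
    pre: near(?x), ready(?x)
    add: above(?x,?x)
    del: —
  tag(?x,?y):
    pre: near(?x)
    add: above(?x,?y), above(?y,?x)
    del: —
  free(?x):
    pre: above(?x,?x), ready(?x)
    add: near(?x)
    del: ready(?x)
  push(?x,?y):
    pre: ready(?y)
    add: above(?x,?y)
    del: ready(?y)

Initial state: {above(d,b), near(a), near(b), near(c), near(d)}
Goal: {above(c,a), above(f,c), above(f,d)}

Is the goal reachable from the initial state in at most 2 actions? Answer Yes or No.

1. tag(a,c)  →  {above(a,c), above(c,a), above(d,b), near(a), near(b), near(c), near(d)}
2. tag(c,f)  →  {above(a,c), above(c,a), above(c,f), above(d,b), above(f,c), near(a), near(b), near(c), near(d)}
3. tag(d,f)  →  {above(a,c), above(c,a), above(c,f), above(d,b), above(d,f), above(f,c), above(f,d), near(a), near(b), near(c), near(d)}
optimal plan length = 3; 3 > 2

No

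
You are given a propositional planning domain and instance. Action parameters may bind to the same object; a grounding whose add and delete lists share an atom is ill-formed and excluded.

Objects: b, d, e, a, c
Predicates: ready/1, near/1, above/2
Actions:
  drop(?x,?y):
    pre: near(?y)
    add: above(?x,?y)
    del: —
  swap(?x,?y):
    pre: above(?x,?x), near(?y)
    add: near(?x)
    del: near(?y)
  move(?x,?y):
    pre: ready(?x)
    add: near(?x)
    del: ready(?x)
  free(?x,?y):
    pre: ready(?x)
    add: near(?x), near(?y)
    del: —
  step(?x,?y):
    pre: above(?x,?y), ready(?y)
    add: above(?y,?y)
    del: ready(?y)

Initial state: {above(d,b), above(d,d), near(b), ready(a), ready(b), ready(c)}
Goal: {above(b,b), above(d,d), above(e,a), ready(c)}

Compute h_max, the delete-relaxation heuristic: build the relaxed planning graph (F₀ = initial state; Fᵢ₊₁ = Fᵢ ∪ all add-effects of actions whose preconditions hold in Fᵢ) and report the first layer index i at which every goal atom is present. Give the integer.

F0 = init (6 atoms)
F1 = F0 ∪ {above(a,b), above(b,b), above(c,b), above(e,b), near(a), near(c), near(d), near(e)}  (14 atoms)
F2 = F1 ∪ {above(a,a), above(a,c), above(a,d), above(a,e), above(b,a), above(b,c), above(b,d), above(b,e), above(c,a), above(c,c), above(c,d), above(c,e), above(d,a), above(d,c), above(d,e), above(e,a), above(e,c), above(e,d), above(e,e)}  (33 atoms)
goal ⊆ F2  ⇒  h_max = 2

2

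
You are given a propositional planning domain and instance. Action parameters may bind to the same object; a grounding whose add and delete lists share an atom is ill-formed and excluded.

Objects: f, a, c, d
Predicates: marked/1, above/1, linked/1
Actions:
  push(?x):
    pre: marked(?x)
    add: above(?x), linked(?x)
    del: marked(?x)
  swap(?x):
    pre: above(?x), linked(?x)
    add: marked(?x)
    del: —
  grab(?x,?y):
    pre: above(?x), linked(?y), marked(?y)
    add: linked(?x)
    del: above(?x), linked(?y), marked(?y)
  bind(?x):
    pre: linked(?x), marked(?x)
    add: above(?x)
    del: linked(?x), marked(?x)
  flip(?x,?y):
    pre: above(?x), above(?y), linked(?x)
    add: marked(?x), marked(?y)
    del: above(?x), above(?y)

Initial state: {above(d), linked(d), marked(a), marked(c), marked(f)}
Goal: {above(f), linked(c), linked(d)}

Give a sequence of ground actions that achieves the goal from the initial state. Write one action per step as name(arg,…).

1. push(f)  →  {above(d), above(f), linked(d), linked(f), marked(a), marked(c)}
2. push(c)  →  {above(c), above(d), above(f), linked(c), linked(d), linked(f), marked(a)}

push(f); push(c)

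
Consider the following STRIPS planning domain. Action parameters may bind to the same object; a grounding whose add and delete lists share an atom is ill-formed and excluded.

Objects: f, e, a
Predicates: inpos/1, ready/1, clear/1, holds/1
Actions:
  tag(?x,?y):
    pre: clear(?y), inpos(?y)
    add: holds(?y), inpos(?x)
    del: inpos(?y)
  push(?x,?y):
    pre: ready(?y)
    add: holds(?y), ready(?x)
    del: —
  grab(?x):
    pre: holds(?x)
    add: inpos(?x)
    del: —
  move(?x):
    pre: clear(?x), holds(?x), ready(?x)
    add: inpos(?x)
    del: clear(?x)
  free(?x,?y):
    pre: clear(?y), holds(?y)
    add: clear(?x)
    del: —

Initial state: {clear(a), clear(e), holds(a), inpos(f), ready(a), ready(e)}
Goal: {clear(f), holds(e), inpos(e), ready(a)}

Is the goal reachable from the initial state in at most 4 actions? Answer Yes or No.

1. push(f,e)  →  {clear(a), clear(e), holds(a), holds(e), inpos(f), ready(a), ready(e), ready(f)}
2. grab(e)  →  {clear(a), clear(e), holds(a), holds(e), inpos(e), inpos(f), ready(a), ready(e), ready(f)}
3. free(f,e)  →  {clear(a), clear(e), clear(f), holds(a), holds(e), inpos(e), inpos(f), ready(a), ready(e), ready(f)}
optimal plan length = 3; 3 ≤ 4

Yes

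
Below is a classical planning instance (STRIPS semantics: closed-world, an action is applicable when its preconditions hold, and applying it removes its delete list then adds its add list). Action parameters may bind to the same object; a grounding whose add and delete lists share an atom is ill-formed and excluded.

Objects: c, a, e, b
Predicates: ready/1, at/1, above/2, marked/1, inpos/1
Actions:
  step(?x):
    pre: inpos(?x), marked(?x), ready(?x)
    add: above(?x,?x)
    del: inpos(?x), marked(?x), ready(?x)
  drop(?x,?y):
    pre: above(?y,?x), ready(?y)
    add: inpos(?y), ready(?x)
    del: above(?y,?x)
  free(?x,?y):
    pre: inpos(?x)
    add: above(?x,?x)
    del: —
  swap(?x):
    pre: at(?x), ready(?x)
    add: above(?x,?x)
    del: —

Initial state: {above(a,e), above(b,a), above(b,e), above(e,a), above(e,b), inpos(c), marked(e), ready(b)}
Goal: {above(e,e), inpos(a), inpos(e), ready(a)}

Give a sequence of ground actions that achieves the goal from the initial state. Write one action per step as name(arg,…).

drop(a,b); drop(e,a); drop(a,e); free(e,c)

1. drop(a,b)  →  {above(a,e), above(b,e), above(e,a), above(e,b), inpos(b), inpos(c), marked(e), ready(a), ready(b)}
2. drop(e,a)  →  {above(b,e), above(e,a), above(e,b), inpos(a), inpos(b), inpos(c), marked(e), ready(a), ready(b), ready(e)}
3. drop(a,e)  →  {above(b,e), above(e,b), inpos(a), inpos(b), inpos(c), inpos(e), marked(e), ready(a), ready(b), ready(e)}
4. free(e,c)  →  {above(b,e), above(e,b), above(e,e), inpos(a), inpos(b), inpos(c), inpos(e), marked(e), ready(a), ready(b), ready(e)}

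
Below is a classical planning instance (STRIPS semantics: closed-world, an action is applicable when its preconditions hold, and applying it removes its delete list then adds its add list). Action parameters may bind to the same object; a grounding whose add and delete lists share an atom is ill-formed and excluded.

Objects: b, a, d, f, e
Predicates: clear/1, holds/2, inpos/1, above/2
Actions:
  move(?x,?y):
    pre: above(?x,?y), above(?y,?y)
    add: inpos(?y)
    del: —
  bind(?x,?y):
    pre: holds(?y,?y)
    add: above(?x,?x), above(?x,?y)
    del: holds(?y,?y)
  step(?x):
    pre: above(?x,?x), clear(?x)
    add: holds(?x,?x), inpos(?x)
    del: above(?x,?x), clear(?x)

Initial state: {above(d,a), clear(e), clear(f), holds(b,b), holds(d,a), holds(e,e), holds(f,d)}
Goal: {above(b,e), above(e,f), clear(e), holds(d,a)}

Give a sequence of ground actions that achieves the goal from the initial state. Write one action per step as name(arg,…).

1. bind(b,e)  →  {above(b,b), above(b,e), above(d,a), clear(e), clear(f), holds(b,b), holds(d,a), holds(f,d)}
2. bind(f,b)  →  {above(b,b), above(b,e), above(d,a), above(f,b), above(f,f), clear(e), clear(f), holds(d,a), holds(f,d)}
3. step(f)  →  {above(b,b), above(b,e), above(d,a), above(f,b), clear(e), holds(d,a), holds(f,d), holds(f,f), inpos(f)}
4. bind(e,f)  →  {above(b,b), above(b,e), above(d,a), above(e,e), above(e,f), above(f,b), clear(e), holds(d,a), holds(f,d), inpos(f)}

bind(b,e); bind(f,b); step(f); bind(e,f)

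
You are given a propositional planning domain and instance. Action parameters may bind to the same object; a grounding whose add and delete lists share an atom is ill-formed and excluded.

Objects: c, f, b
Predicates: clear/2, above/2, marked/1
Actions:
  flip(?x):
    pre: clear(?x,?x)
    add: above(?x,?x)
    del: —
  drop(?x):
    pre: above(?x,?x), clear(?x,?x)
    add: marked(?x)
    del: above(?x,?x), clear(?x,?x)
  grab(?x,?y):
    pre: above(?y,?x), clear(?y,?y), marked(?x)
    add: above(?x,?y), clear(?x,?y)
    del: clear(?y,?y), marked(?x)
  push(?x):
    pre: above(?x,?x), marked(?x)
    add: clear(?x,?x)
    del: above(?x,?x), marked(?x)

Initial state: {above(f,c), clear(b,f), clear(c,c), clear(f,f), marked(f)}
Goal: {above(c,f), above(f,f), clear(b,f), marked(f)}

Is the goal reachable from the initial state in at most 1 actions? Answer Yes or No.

No

1. flip(c)  →  {above(c,c), above(f,c), clear(b,f), clear(c,c), clear(f,f), marked(f)}
2. flip(f)  →  {above(c,c), above(f,c), above(f,f), clear(b,f), clear(c,c), clear(f,f), marked(f)}
3. drop(c)  →  {above(f,c), above(f,f), clear(b,f), clear(f,f), marked(c), marked(f)}
4. grab(c,f)  →  {above(c,f), above(f,c), above(f,f), clear(b,f), clear(c,f), marked(f)}
optimal plan length = 4; 4 > 1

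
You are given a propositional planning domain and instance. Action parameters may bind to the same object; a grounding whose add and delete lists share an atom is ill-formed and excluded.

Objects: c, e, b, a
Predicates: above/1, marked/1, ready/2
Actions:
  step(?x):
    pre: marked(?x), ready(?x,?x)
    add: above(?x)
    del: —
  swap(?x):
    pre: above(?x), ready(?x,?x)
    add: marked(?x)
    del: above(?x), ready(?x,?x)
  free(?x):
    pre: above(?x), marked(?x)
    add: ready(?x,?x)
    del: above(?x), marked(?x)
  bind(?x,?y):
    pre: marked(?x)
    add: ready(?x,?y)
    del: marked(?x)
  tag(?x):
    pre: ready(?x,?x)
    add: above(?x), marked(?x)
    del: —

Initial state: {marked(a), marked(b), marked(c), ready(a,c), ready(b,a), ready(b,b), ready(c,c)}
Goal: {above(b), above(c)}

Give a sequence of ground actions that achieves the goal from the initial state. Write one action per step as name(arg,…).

1. step(c)  →  {above(c), marked(a), marked(b), marked(c), ready(a,c), ready(b,a), ready(b,b), ready(c,c)}
2. step(b)  →  {above(b), above(c), marked(a), marked(b), marked(c), ready(a,c), ready(b,a), ready(b,b), ready(c,c)}

step(c); step(b)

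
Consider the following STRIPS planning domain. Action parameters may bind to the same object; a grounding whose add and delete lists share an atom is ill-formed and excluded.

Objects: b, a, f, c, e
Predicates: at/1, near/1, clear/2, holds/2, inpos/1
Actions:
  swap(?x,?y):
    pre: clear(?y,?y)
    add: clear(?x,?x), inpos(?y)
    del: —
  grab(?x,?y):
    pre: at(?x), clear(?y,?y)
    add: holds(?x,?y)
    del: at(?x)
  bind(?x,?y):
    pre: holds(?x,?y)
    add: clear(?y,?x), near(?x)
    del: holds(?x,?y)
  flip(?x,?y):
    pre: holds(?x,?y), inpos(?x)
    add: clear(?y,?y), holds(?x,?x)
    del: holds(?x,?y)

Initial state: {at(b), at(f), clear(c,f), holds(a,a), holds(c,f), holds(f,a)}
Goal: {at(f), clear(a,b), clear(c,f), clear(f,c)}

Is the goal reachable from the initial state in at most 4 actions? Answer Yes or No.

Yes

1. bind(a,a)  →  {at(b), at(f), clear(a,a), clear(c,f), holds(c,f), holds(f,a), near(a)}
2. grab(b,a)  →  {at(f), clear(a,a), clear(c,f), holds(b,a), holds(c,f), holds(f,a), near(a)}
3. bind(b,a)  →  {at(f), clear(a,a), clear(a,b), clear(c,f), holds(c,f), holds(f,a), near(a), near(b)}
4. bind(c,f)  →  {at(f), clear(a,a), clear(a,b), clear(c,f), clear(f,c), holds(f,a), near(a), near(b), near(c)}
optimal plan length = 4; 4 ≤ 4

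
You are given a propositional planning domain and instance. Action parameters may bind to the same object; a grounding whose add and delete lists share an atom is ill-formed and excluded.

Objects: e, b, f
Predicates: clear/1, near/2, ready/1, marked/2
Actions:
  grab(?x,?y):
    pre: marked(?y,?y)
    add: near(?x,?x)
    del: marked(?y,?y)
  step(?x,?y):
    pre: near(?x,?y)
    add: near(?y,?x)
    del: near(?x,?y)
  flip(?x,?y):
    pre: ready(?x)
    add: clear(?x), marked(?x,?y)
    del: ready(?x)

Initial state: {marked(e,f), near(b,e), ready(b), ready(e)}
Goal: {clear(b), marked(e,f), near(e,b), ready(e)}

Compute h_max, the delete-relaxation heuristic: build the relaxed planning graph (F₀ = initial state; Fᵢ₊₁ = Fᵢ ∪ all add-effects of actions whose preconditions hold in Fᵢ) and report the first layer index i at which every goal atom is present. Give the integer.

1

F0 = init (4 atoms)
F1 = F0 ∪ {clear(b), clear(e), marked(b,b), marked(b,e), marked(b,f), marked(e,b), marked(e,e), near(e,b)}  (12 atoms)
goal ⊆ F1  ⇒  h_max = 1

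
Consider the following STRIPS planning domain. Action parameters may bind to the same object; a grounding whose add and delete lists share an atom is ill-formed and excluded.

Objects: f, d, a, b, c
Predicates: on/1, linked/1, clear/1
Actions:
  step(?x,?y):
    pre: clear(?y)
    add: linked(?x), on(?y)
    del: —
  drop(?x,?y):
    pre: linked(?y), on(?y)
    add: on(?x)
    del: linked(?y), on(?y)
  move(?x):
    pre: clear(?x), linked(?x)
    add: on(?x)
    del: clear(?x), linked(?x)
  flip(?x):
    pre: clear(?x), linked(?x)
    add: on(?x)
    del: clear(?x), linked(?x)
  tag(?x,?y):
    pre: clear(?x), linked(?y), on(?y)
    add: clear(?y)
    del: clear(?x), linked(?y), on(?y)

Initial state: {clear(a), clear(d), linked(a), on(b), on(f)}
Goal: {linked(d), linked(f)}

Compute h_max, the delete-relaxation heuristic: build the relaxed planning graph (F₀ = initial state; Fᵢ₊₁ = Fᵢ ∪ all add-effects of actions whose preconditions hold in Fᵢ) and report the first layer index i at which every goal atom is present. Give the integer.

1

F0 = init (5 atoms)
F1 = F0 ∪ {linked(b), linked(c), linked(d), linked(f), on(a), on(d)}  (11 atoms)
goal ⊆ F1  ⇒  h_max = 1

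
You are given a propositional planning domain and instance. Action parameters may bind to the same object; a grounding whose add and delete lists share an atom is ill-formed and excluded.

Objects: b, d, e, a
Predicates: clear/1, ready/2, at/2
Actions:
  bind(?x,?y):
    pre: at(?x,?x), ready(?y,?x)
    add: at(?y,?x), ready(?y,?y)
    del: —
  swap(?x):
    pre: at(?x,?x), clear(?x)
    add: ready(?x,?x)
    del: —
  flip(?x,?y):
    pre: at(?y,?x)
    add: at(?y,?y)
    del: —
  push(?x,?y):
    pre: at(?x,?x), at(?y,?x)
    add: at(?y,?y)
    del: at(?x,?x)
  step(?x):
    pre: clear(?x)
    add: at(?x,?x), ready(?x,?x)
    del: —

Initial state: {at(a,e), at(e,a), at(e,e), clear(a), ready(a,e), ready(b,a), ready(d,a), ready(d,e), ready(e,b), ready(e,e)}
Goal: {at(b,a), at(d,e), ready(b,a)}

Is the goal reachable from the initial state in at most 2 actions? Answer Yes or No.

1. bind(e,d)  →  {at(a,e), at(d,e), at(e,a), at(e,e), clear(a), ready(a,e), ready(b,a), ready(d,a), ready(d,d), ready(d,e), ready(e,b), ready(e,e)}
2. flip(e,a)  →  {at(a,a), at(a,e), at(d,e), at(e,a), at(e,e), clear(a), ready(a,e), ready(b,a), ready(d,a), ready(d,d), ready(d,e), ready(e,b), ready(e,e)}
3. bind(a,b)  →  {at(a,a), at(a,e), at(b,a), at(d,e), at(e,a), at(e,e), clear(a), ready(a,e), ready(b,a), ready(b,b), ready(d,a), ready(d,d), ready(d,e), ready(e,b), ready(e,e)}
optimal plan length = 3; 3 > 2

No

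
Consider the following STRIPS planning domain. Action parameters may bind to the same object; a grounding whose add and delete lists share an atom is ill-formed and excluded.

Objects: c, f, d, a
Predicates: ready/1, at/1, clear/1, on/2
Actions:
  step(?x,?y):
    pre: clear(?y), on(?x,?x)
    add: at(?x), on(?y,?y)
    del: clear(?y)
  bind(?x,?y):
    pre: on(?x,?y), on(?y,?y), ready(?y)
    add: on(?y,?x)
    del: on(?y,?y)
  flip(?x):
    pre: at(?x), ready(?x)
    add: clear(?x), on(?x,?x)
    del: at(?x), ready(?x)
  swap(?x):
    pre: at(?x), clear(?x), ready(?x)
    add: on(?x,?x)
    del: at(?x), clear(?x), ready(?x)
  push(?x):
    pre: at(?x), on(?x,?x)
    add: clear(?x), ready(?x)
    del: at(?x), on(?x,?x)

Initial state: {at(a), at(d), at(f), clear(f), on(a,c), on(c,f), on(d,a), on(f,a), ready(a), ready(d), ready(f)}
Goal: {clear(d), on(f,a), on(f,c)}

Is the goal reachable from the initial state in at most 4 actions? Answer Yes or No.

1. flip(d)  →  {at(a), at(f), clear(d), clear(f), on(a,c), on(c,f), on(d,a), on(d,d), on(f,a), ready(a), ready(f)}
2. step(d,f)  →  {at(a), at(d), at(f), clear(d), on(a,c), on(c,f), on(d,a), on(d,d), on(f,a), on(f,f), ready(a), ready(f)}
3. bind(c,f)  →  {at(a), at(d), at(f), clear(d), on(a,c), on(c,f), on(d,a), on(d,d), on(f,a), on(f,c), ready(a), ready(f)}
optimal plan length = 3; 3 ≤ 4

Yes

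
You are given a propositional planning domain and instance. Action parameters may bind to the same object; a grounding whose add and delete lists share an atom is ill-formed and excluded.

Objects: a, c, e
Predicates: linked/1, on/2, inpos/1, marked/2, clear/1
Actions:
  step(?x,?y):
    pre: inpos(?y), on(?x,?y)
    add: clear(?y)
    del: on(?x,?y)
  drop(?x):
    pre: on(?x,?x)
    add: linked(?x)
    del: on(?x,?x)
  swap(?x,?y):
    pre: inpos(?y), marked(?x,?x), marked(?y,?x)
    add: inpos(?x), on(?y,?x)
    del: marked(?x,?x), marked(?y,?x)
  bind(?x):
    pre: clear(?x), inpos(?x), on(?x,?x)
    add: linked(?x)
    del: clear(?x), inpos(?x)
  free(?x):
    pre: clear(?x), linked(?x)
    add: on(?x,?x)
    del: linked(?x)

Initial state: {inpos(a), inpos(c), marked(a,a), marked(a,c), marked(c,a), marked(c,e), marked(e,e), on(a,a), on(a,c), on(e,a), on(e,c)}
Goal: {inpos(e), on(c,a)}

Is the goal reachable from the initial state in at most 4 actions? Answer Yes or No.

Yes

1. swap(a,c)  →  {inpos(a), inpos(c), marked(a,c), marked(c,e), marked(e,e), on(a,a), on(a,c), on(c,a), on(e,a), on(e,c)}
2. swap(e,c)  →  {inpos(a), inpos(c), inpos(e), marked(a,c), on(a,a), on(a,c), on(c,a), on(c,e), on(e,a), on(e,c)}
optimal plan length = 2; 2 ≤ 4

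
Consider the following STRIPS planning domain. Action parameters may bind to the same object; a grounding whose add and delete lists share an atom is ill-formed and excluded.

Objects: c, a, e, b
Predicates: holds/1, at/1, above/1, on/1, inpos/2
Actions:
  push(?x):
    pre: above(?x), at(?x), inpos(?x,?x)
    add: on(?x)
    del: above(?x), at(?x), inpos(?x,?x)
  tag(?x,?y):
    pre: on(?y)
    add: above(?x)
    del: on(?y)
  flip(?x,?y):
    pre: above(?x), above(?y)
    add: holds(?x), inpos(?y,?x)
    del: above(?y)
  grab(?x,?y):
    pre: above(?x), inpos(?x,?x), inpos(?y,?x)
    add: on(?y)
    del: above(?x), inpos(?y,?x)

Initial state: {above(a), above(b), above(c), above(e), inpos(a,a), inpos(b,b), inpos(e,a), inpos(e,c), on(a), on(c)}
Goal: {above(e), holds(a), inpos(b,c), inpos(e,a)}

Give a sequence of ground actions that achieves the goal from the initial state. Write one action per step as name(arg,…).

1. flip(c,b)  →  {above(a), above(c), above(e), holds(c), inpos(a,a), inpos(b,b), inpos(b,c), inpos(e,a), inpos(e,c), on(a), on(c)}
2. flip(a,c)  →  {above(a), above(e), holds(a), holds(c), inpos(a,a), inpos(b,b), inpos(b,c), inpos(c,a), inpos(e,a), inpos(e,c), on(a), on(c)}

flip(c,b); flip(a,c)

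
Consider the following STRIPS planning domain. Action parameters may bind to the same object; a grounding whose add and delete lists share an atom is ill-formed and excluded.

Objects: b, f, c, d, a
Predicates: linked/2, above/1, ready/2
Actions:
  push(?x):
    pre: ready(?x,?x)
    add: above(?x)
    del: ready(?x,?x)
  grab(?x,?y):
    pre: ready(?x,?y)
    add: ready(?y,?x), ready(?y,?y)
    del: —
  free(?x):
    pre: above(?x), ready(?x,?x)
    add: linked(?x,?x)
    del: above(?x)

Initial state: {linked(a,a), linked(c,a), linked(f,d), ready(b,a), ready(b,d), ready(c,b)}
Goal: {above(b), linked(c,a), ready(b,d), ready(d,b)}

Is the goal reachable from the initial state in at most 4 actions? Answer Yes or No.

Yes

1. grab(b,d)  →  {linked(a,a), linked(c,a), linked(f,d), ready(b,a), ready(b,d), ready(c,b), ready(d,b), ready(d,d)}
2. grab(c,b)  →  {linked(a,a), linked(c,a), linked(f,d), ready(b,a), ready(b,b), ready(b,c), ready(b,d), ready(c,b), ready(d,b), ready(d,d)}
3. push(b)  →  {above(b), linked(a,a), linked(c,a), linked(f,d), ready(b,a), ready(b,c), ready(b,d), ready(c,b), ready(d,b), ready(d,d)}
optimal plan length = 3; 3 ≤ 4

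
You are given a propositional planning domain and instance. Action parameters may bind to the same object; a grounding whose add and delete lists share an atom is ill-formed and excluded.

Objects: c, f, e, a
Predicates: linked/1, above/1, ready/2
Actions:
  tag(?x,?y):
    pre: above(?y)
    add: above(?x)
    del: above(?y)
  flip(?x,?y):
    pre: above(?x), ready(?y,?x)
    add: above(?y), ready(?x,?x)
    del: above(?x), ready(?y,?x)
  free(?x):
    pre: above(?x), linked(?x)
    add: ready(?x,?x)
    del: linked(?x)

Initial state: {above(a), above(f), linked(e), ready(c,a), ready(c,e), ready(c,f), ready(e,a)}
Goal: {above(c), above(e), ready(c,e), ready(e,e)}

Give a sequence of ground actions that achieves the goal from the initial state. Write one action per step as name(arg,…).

tag(c,f); tag(e,a); free(e)

1. tag(c,f)  →  {above(a), above(c), linked(e), ready(c,a), ready(c,e), ready(c,f), ready(e,a)}
2. tag(e,a)  →  {above(c), above(e), linked(e), ready(c,a), ready(c,e), ready(c,f), ready(e,a)}
3. free(e)  →  {above(c), above(e), ready(c,a), ready(c,e), ready(c,f), ready(e,a), ready(e,e)}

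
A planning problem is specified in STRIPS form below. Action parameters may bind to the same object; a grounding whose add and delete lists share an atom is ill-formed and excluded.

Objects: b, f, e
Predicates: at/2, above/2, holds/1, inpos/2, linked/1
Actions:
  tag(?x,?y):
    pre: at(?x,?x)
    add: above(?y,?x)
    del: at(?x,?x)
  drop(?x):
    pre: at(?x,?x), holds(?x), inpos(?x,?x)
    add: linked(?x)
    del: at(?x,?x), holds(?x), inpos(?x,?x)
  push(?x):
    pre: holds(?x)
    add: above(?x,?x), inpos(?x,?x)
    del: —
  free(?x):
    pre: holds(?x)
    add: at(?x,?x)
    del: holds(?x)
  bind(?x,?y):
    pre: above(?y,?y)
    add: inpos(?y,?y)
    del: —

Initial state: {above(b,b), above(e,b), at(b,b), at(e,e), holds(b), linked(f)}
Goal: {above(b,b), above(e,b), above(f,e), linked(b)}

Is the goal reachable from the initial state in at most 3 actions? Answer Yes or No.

Yes

1. tag(e,f)  →  {above(b,b), above(e,b), above(f,e), at(b,b), holds(b), linked(f)}
2. push(b)  →  {above(b,b), above(e,b), above(f,e), at(b,b), holds(b), inpos(b,b), linked(f)}
3. drop(b)  →  {above(b,b), above(e,b), above(f,e), linked(b), linked(f)}
optimal plan length = 3; 3 ≤ 3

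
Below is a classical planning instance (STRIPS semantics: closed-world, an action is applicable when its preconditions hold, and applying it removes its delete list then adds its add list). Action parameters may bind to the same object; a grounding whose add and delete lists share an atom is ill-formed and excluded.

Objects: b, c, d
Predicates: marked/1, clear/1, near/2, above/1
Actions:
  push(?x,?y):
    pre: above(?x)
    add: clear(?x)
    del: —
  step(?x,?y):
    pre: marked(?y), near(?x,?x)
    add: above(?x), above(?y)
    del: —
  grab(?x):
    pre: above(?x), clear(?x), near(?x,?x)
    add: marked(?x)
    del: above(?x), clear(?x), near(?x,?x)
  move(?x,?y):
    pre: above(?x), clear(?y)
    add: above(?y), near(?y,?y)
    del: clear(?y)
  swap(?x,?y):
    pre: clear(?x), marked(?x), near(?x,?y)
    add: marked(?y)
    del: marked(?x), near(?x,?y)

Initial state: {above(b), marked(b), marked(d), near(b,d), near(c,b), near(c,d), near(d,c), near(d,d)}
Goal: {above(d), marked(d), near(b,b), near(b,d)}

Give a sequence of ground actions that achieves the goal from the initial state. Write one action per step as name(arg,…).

1. push(b,b)  →  {above(b), clear(b), marked(b), marked(d), near(b,d), near(c,b), near(c,d), near(d,c), near(d,d)}
2. step(d,b)  →  {above(b), above(d), clear(b), marked(b), marked(d), near(b,d), near(c,b), near(c,d), near(d,c), near(d,d)}
3. move(b,b)  →  {above(b), above(d), marked(b), marked(d), near(b,b), near(b,d), near(c,b), near(c,d), near(d,c), near(d,d)}

push(b,b); step(d,b); move(b,b)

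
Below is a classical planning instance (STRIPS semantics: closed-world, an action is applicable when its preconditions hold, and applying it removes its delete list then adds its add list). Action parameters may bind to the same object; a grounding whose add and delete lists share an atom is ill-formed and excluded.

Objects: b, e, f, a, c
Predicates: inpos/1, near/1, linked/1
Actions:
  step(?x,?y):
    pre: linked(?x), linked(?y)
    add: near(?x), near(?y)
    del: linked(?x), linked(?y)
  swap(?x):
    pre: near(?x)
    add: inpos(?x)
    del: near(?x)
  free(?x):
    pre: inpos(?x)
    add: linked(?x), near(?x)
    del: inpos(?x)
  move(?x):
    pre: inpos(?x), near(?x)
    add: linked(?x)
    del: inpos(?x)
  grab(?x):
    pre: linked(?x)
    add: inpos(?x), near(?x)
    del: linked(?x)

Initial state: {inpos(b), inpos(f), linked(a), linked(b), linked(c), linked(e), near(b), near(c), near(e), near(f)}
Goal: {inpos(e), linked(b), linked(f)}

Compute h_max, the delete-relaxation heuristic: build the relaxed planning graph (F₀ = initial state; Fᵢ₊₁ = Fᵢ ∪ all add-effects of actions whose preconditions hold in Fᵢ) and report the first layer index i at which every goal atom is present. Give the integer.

1

F0 = init (10 atoms)
F1 = F0 ∪ {inpos(a), inpos(c), inpos(e), linked(f), near(a)}  (15 atoms)
goal ⊆ F1  ⇒  h_max = 1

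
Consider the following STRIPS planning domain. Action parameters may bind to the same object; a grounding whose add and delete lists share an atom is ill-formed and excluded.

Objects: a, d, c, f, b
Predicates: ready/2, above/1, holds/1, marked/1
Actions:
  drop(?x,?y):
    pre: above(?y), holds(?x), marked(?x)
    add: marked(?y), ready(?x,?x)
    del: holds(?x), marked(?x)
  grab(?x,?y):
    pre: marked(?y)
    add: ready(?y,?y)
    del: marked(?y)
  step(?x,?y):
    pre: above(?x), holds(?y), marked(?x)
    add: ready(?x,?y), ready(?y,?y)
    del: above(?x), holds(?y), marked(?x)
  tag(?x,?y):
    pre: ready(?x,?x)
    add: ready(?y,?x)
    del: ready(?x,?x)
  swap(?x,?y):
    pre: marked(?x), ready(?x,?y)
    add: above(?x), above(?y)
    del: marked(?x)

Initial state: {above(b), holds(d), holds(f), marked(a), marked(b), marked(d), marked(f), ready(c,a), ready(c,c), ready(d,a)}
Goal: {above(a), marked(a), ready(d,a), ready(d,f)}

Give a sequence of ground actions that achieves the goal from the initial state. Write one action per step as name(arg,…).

1. drop(f,b)  →  {above(b), holds(d), marked(a), marked(b), marked(d), ready(c,a), ready(c,c), ready(d,a), ready(f,f)}
2. tag(f,d)  →  {above(b), holds(d), marked(a), marked(b), marked(d), ready(c,a), ready(c,c), ready(d,a), ready(d,f)}
3. swap(d,a)  →  {above(a), above(b), above(d), holds(d), marked(a), marked(b), ready(c,a), ready(c,c), ready(d,a), ready(d,f)}

drop(f,b); tag(f,d); swap(d,a)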